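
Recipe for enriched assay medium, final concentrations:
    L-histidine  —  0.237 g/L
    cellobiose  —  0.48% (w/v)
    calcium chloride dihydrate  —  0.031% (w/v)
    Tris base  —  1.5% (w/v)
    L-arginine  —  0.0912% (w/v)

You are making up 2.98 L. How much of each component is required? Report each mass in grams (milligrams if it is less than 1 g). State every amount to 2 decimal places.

Scale factor relative to 1 L: 2.98.
L-histidine: 0.237 g/L × 2.98 L = 0.70626 g = 706.26 mg
cellobiose: 0.48 g per 100 mL × 2980 mL ÷ 100 = 14.30 g
calcium chloride dihydrate: 0.031 g per 100 mL × 2980 mL ÷ 100 = 0.9238 g = 923.80 mg
Tris base: 1.5% w/v = 15 g/L → 15 × 2.98 L = 44.70 g
L-arginine: 0.0912 g per 100 mL × 2980 mL ÷ 100 = 2.72 g

L-histidine 706.26 mg; cellobiose 14.30 g; calcium chloride dihydrate 923.80 mg; Tris base 44.70 g; L-arginine 2.72 g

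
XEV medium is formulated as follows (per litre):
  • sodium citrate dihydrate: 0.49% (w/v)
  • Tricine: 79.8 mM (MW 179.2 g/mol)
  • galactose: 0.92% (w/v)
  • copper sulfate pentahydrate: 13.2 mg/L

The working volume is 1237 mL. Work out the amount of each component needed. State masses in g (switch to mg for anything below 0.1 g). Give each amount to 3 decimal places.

Target volume = 1237 mL = 1.237 L.
sodium citrate dihydrate: 0.49% w/v = 4.9 g/L → 4.9 × 1.237 L = 6.061 g
Tricine: 79.8 mmol/L × 179.2 g/mol × 1.237 L ÷ 1000 = 17.689 g
galactose: 0.92 g per 100 mL × 1237 mL ÷ 100 = 11.380 g
copper sulfate pentahydrate: 13.2 mg/L × 1.237 L = 16.328 mg

sodium citrate dihydrate 6.061 g; Tricine 17.689 g; galactose 11.380 g; copper sulfate pentahydrate 16.328 mg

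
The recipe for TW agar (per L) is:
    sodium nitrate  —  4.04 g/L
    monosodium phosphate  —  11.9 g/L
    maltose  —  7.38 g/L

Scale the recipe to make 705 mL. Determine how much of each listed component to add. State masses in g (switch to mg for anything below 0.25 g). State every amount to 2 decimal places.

Scale factor relative to 1 L: 0.705.
sodium nitrate: 4.04 g/L × 0.705 L = 2.85 g
monosodium phosphate: 11.9 g/L × 0.705 L = 8.39 g
maltose: 7.38 g/L × 0.705 L = 5.20 g

sodium nitrate 2.85 g; monosodium phosphate 8.39 g; maltose 5.20 g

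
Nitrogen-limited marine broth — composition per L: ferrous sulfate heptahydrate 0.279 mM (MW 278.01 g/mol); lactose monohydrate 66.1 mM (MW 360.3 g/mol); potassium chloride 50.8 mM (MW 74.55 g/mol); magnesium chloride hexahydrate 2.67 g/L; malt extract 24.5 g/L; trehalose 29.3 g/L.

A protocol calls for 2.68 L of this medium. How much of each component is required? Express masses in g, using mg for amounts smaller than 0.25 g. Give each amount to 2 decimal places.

ferrous sulfate heptahydrate 207.87 mg; lactose monohydrate 63.83 g; potassium chloride 10.15 g; magnesium chloride hexahydrate 7.16 g; malt extract 65.66 g; trehalose 78.52 g

Working volume: 2.68 L.
ferrous sulfate heptahydrate: 0.279 mmol/L × 278.01 mg/mmol × 2.68 L = 207.87 mg
lactose monohydrate: 66.1 mmol/L × 360.3 g/mol × 2.68 L ÷ 1000 = 63.83 g
potassium chloride: 50.8 mmol/L × 74.55 g/mol × 2.68 L ÷ 1000 = 10.15 g
magnesium chloride hexahydrate: 2.67 g/L × 2.68 L = 7.16 g
malt extract: 24.5 g/L × 2.68 L = 65.66 g
trehalose: 29.3 g/L × 2.68 L = 78.52 g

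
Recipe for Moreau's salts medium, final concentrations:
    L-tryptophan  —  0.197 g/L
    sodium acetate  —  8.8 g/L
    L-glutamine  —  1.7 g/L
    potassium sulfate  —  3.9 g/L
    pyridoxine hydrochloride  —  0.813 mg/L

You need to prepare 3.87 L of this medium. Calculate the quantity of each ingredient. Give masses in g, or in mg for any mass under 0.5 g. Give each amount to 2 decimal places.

Working volume: 3.87 L.
L-tryptophan: 0.197 g/L × 3.87 L = 0.76 g
sodium acetate: 8.8 g/L × 3.87 L = 34.06 g
L-glutamine: 1.7 g/L × 3.87 L = 6.58 g
potassium sulfate: 3.9 g/L × 3.87 L = 15.09 g
pyridoxine hydrochloride: 0.813 mg/L × 3.87 L = 3.15 mg

L-tryptophan 0.76 g; sodium acetate 34.06 g; L-glutamine 6.58 g; potassium sulfate 15.09 g; pyridoxine hydrochloride 3.15 mg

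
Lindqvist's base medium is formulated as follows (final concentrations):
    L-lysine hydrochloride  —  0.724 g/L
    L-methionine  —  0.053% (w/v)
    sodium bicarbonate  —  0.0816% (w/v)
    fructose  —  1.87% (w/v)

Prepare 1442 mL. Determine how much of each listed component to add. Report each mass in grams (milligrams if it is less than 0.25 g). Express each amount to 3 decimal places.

L-lysine hydrochloride 1.044 g; L-methionine 0.764 g; sodium bicarbonate 1.177 g; fructose 26.965 g

Target volume = 1442 mL = 1.442 L.
L-lysine hydrochloride: 0.724 g/L × 1.442 L = 1.044 g
L-methionine: 0.053 g per 100 mL × 1442 mL ÷ 100 = 0.764 g
sodium bicarbonate: 0.0816 g per 100 mL × 1442 mL ÷ 100 = 1.177 g
fructose: 1.87% w/v = 18.7 g/L → 18.7 × 1.442 L = 26.965 g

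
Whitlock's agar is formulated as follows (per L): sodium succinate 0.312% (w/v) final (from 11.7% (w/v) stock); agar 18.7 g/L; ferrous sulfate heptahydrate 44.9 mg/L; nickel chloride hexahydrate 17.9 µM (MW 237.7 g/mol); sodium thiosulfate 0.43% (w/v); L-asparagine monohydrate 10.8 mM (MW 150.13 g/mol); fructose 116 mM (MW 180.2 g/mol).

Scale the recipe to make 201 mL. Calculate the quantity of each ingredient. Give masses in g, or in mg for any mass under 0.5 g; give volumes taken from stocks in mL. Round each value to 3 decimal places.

Scale factor relative to 1 L: 0.201.
sodium succinate: dilute stock: 0.312% ÷ 11.7% × 201 mL = 5.360 mL
agar: 18.7 g/L × 0.201 L = 3.759 g
ferrous sulfate heptahydrate: 44.9 mg/L × 0.201 L = 9.025 mg
nickel chloride hexahydrate: 17.9 µmol/L × 237.7 g/mol × 0.201 L ÷ 1000 = 0.855 mg
sodium thiosulfate: 0.43 g per 100 mL × 201 mL ÷ 100 = 0.864 g
L-asparagine monohydrate: 10.8 mmol/L × 150.13 mg/mmol × 0.201 L = 325.902 mg
fructose: 116 mmol/L × 180.2 g/mol × 0.201 L ÷ 1000 = 4.202 g

sodium succinate 5.360 mL; agar 3.759 g; ferrous sulfate heptahydrate 9.025 mg; nickel chloride hexahydrate 0.855 mg; sodium thiosulfate 0.864 g; L-asparagine monohydrate 325.902 mg; fructose 4.202 g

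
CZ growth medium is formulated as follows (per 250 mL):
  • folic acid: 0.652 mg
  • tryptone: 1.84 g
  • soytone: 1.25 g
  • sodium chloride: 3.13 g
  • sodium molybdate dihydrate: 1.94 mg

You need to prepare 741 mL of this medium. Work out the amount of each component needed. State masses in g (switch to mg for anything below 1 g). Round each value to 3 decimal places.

Scale factor = 741 mL / 250 mL = 2.964.
folic acid: 0.652 mg × (741 mL / 250 mL) = 1.933 mg
tryptone: 1.84 g × (741 mL / 250 mL) = 5.454 g
soytone: 1.25 g × (741 mL / 250 mL) = 3.705 g
sodium chloride: 3.13 g × (741 mL / 250 mL) = 9.277 g
sodium molybdate dihydrate: 1.94 mg × (741 mL / 250 mL) = 5.750 mg

folic acid 1.933 mg; tryptone 5.454 g; soytone 3.705 g; sodium chloride 9.277 g; sodium molybdate dihydrate 5.750 mg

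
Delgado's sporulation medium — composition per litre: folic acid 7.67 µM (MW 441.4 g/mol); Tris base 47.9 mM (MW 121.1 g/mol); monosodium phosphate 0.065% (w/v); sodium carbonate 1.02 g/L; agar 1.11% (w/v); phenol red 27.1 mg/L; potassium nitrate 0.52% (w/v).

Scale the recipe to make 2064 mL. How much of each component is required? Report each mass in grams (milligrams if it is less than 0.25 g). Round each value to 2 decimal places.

folic acid 6.99 mg; Tris base 11.97 g; monosodium phosphate 1.34 g; sodium carbonate 2.11 g; agar 22.91 g; phenol red 55.93 mg; potassium nitrate 10.73 g

Working volume: 2064 mL = 2.064 L.
folic acid: 7.67 µmol/L × 441.4 g/mol × 2.064 L ÷ 1000 = 6.99 mg
Tris base: 47.9 mmol/L × 121.1 g/mol × 2.064 L ÷ 1000 = 11.97 g
monosodium phosphate: 0.065% w/v = 0.65 g/L → 0.65 × 2.064 L = 1.34 g
sodium carbonate: 1.02 g/L × 2.064 L = 2.11 g
agar: 1.11% w/v = 11.1 g/L → 11.1 × 2.064 L = 22.91 g
phenol red: 27.1 mg/L × 2.064 L = 55.93 mg
potassium nitrate: 0.52 g per 100 mL × 2064 mL ÷ 100 = 10.73 g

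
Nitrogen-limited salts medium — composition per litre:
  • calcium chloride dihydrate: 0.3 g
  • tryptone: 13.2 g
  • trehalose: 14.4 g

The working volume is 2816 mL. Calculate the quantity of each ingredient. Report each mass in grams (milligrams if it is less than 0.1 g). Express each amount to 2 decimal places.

calcium chloride dihydrate 0.84 g; tryptone 37.17 g; trehalose 40.55 g

Ratio of target to recipe volume: 2816 / 1000 = 2.816.
calcium chloride dihydrate: 0.3 g × (2816 mL / 1000 mL) = 0.84 g
tryptone: 13.2 g × (2816 mL / 1000 mL) = 37.17 g
trehalose: 14.4 g × (2816 mL / 1000 mL) = 40.55 g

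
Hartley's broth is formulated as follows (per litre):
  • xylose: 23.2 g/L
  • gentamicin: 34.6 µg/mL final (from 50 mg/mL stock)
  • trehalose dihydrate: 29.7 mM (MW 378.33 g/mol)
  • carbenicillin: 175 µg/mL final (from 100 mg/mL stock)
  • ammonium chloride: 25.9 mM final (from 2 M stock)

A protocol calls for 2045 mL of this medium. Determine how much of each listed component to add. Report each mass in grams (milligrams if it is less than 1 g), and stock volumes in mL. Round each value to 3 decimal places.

Working volume: 2045 mL = 2.045 L.
xylose: 23.2 g/L × 2.045 L = 47.444 g
gentamicin: C1V1 = C2V2 → 34.6 µg/mL × 2045 mL ÷ 50000 µg/mL = 1.415 mL
trehalose dihydrate: 29.7 mmol/L × 378.33 g/mol × 2.045 L ÷ 1000 = 22.978 g
carbenicillin: C1V1 = C2V2 → 175 µg/mL × 2045 mL ÷ 100000 µg/mL = 3.579 mL
ammonium chloride: V = C2·V2/C1 = 25.9 mM × 2045 mL ÷ 2000 mM = 26.483 mL

xylose 47.444 g; gentamicin 1.415 mL; trehalose dihydrate 22.978 g; carbenicillin 3.579 mL; ammonium chloride 26.483 mL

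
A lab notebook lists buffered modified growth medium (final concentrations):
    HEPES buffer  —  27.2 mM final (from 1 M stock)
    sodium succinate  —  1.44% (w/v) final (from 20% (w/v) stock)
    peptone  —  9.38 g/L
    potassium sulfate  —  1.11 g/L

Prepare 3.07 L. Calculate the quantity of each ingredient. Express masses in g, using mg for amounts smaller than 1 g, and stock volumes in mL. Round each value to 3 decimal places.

HEPES buffer 83.504 mL; sodium succinate 221.040 mL; peptone 28.797 g; potassium sulfate 3.408 g

Scale factor relative to 1 L: 3.07.
HEPES buffer: C1V1 = C2V2 → 27.2 mM × 3070 mL ÷ 1000 mM = 83.504 mL
sodium succinate: V = C2·V2/C1 = 1.44% ÷ 20% × 3070 mL = 221.040 mL
peptone: 9.38 g/L × 3.07 L = 28.797 g
potassium sulfate: 1.11 g/L × 3.07 L = 3.408 g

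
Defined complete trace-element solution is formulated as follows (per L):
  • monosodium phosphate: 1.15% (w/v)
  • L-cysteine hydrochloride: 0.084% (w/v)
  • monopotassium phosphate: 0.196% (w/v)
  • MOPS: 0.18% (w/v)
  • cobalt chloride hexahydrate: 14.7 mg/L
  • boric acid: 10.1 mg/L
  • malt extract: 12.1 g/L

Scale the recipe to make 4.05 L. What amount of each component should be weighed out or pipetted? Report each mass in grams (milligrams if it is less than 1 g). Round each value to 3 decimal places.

Working volume: 4.05 L.
monosodium phosphate: 1.15 g per 100 mL × 4050 mL ÷ 100 = 46.575 g
L-cysteine hydrochloride: 0.084% w/v = 0.84 g/L → 0.84 × 4.05 L = 3.402 g
monopotassium phosphate: 0.196 g per 100 mL × 4050 mL ÷ 100 = 7.938 g
MOPS: 0.18% w/v = 1.8 g/L → 1.8 × 4.05 L = 7.290 g
cobalt chloride hexahydrate: 14.7 mg/L × 4.05 L = 59.535 mg
boric acid: 10.1 mg/L × 4.05 L = 40.905 mg
malt extract: 12.1 g/L × 4.05 L = 49.005 g

monosodium phosphate 46.575 g; L-cysteine hydrochloride 3.402 g; monopotassium phosphate 7.938 g; MOPS 7.290 g; cobalt chloride hexahydrate 59.535 mg; boric acid 40.905 mg; malt extract 49.005 g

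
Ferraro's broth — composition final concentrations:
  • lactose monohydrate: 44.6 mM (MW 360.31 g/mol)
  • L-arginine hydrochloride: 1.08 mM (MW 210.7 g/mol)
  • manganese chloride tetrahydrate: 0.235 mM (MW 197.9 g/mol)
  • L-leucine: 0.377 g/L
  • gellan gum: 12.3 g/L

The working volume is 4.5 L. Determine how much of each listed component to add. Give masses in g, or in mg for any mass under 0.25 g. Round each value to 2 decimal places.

Working volume: 4.5 L.
lactose monohydrate: 44.6 mmol/L × 360.31 g/mol × 4.5 L ÷ 1000 = 72.31 g
L-arginine hydrochloride: 1.08 mmol/L × 210.7 g/mol × 4.5 L ÷ 1000 = 1.02 g
manganese chloride tetrahydrate: 0.235 mmol/L × 197.9 mg/mmol × 4.5 L = 209.28 mg
L-leucine: 0.377 g/L × 4.5 L = 1.70 g
gellan gum: 12.3 g/L × 4.5 L = 55.35 g

lactose monohydrate 72.31 g; L-arginine hydrochloride 1.02 g; manganese chloride tetrahydrate 209.28 mg; L-leucine 1.70 g; gellan gum 55.35 g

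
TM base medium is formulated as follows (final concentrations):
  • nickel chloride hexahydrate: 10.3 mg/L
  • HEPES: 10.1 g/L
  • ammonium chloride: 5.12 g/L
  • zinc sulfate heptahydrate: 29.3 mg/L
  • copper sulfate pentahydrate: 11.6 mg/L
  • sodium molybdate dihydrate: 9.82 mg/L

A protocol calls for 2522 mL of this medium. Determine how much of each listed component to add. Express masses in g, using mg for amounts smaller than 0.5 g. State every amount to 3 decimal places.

Target volume = 2522 mL = 2.522 L.
nickel chloride hexahydrate: 10.3 mg/L × 2.522 L = 25.977 mg
HEPES: 10.1 g/L × 2.522 L = 25.472 g
ammonium chloride: 5.12 g/L × 2.522 L = 12.913 g
zinc sulfate heptahydrate: 29.3 mg/L × 2.522 L = 73.895 mg
copper sulfate pentahydrate: 11.6 mg/L × 2.522 L = 29.255 mg
sodium molybdate dihydrate: 9.82 mg/L × 2.522 L = 24.766 mg

nickel chloride hexahydrate 25.977 mg; HEPES 25.472 g; ammonium chloride 12.913 g; zinc sulfate heptahydrate 73.895 mg; copper sulfate pentahydrate 29.255 mg; sodium molybdate dihydrate 24.766 mg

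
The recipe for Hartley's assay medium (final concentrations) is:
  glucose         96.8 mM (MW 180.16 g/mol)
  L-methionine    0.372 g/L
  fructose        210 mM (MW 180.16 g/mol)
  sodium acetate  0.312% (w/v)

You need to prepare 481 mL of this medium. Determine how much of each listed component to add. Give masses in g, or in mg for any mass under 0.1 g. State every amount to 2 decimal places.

Scale factor relative to 1 L: 0.481.
glucose: 96.8 mmol/L × 180.16 g/mol × 0.481 L ÷ 1000 = 8.39 g
L-methionine: 0.372 g/L × 0.481 L = 0.18 g
fructose: 210 mmol/L × 180.16 g/mol × 0.481 L ÷ 1000 = 18.20 g
sodium acetate: 0.312 g per 100 mL × 481 mL ÷ 100 = 1.50 g

glucose 8.39 g; L-methionine 0.18 g; fructose 18.20 g; sodium acetate 1.50 g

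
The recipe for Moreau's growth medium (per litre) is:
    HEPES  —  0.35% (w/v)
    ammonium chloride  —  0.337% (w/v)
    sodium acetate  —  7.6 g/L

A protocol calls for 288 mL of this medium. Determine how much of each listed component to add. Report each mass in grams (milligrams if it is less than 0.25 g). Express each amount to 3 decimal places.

HEPES 1.008 g; ammonium chloride 0.971 g; sodium acetate 2.189 g

Working volume: 288 mL = 0.288 L.
HEPES: 0.35 g per 100 mL × 288 mL ÷ 100 = 1.008 g
ammonium chloride: 0.337 g per 100 mL × 288 mL ÷ 100 = 0.971 g
sodium acetate: 7.6 g/L × 0.288 L = 2.189 g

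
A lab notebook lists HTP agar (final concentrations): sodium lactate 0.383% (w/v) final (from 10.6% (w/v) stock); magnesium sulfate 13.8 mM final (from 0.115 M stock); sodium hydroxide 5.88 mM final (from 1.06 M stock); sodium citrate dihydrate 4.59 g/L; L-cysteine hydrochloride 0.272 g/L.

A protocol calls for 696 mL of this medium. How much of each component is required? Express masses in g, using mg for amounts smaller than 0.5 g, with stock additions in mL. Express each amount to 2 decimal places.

sodium lactate 25.15 mL; magnesium sulfate 83.52 mL; sodium hydroxide 3.86 mL; sodium citrate dihydrate 3.19 g; L-cysteine hydrochloride 189.31 mg

Working volume: 696 mL = 0.696 L.
sodium lactate: V = C2·V2/C1 = 0.383% ÷ 10.6% × 696 mL = 25.15 mL
magnesium sulfate: dilute stock: 13.8 mM × 696 mL ÷ 115 mM = 83.52 mL
sodium hydroxide: C1V1 = C2V2 → 5.88 mM × 696 mL ÷ 1060 mM = 3.86 mL
sodium citrate dihydrate: 4.59 g/L × 0.696 L = 3.19 g
L-cysteine hydrochloride: 0.272 g/L × 0.696 L = 0.189312 g = 189.31 mg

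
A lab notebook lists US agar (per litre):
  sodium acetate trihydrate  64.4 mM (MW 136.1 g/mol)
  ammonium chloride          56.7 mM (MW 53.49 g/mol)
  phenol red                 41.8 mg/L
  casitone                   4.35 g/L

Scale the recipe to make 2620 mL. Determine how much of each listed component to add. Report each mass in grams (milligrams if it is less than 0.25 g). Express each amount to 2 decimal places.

Scale factor relative to 1 L: 2.62.
sodium acetate trihydrate: 64.4 mmol/L × 136.1 g/mol × 2.62 L ÷ 1000 = 22.96 g
ammonium chloride: 56.7 mmol/L × 53.49 g/mol × 2.62 L ÷ 1000 = 7.95 g
phenol red: 41.8 mg/L × 2.62 L = 109.52 mg
casitone: 4.35 g/L × 2.62 L = 11.40 g

sodium acetate trihydrate 22.96 g; ammonium chloride 7.95 g; phenol red 109.52 mg; casitone 11.40 g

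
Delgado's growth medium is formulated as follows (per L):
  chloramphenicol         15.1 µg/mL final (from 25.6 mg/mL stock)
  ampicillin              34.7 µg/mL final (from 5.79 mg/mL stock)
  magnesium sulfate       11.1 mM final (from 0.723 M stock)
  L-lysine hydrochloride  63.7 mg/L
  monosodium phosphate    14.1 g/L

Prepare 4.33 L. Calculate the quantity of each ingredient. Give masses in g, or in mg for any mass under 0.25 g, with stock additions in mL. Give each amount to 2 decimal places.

chloramphenicol 2.55 mL; ampicillin 25.95 mL; magnesium sulfate 66.48 mL; L-lysine hydrochloride 0.28 g; monosodium phosphate 61.05 g

Working volume: 4.33 L.
chloramphenicol: C1V1 = C2V2 → 15.1 µg/mL × 4330 mL ÷ 25600 µg/mL = 2.55 mL
ampicillin: C1V1 = C2V2 → 34.7 µg/mL × 4330 mL ÷ 5790 µg/mL = 25.95 mL
magnesium sulfate: C1V1 = C2V2 → 11.1 mM × 4330 mL ÷ 723 mM = 66.48 mL
L-lysine hydrochloride: 63.7 mg/L × 4.33 L = 275.821 mg = 0.28 g
monosodium phosphate: 14.1 g/L × 4.33 L = 61.05 g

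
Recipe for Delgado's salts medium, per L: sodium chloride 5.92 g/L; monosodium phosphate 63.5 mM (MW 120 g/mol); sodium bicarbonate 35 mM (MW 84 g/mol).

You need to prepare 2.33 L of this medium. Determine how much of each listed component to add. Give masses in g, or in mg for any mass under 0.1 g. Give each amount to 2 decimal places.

sodium chloride 13.79 g; monosodium phosphate 17.75 g; sodium bicarbonate 6.85 g

Scale factor relative to 1 L: 2.33.
sodium chloride: 5.92 g/L × 2.33 L = 13.79 g
monosodium phosphate: 63.5 mmol/L × 120 g/mol × 2.33 L ÷ 1000 = 17.75 g
sodium bicarbonate: 35 mmol/L × 84 g/mol × 2.33 L ÷ 1000 = 6.85 g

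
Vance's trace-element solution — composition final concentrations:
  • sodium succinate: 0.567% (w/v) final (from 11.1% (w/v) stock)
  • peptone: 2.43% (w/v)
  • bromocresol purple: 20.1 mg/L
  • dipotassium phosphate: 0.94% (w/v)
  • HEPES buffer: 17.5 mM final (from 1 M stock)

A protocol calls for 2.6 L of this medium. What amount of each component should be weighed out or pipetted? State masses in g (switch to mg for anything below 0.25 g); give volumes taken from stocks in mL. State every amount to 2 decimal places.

sodium succinate 132.81 mL; peptone 63.18 g; bromocresol purple 52.26 mg; dipotassium phosphate 24.44 g; HEPES buffer 45.50 mL

Working volume: 2.6 L.
sodium succinate: V = C2·V2/C1 = 0.567% ÷ 11.1% × 2600 mL = 132.81 mL
peptone: 2.43% w/v = 24.3 g/L → 24.3 × 2.6 L = 63.18 g
bromocresol purple: 20.1 mg/L × 2.6 L = 52.26 mg
dipotassium phosphate: 0.94 g per 100 mL × 2600 mL ÷ 100 = 24.44 g
HEPES buffer: dilute stock: 17.5 mM × 2600 mL ÷ 1000 mM = 45.50 mL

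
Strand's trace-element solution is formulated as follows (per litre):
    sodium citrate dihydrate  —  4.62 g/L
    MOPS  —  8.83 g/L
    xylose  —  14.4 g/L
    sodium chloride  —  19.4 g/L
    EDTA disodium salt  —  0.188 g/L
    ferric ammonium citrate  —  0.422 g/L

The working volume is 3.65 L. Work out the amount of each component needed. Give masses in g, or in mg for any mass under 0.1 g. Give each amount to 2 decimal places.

Scale factor relative to 1 L: 3.65.
sodium citrate dihydrate: 4.62 g/L × 3.65 L = 16.86 g
MOPS: 8.83 g/L × 3.65 L = 32.23 g
xylose: 14.4 g/L × 3.65 L = 52.56 g
sodium chloride: 19.4 g/L × 3.65 L = 70.81 g
EDTA disodium salt: 0.188 g/L × 3.65 L = 0.69 g
ferric ammonium citrate: 0.422 g/L × 3.65 L = 1.54 g

sodium citrate dihydrate 16.86 g; MOPS 32.23 g; xylose 52.56 g; sodium chloride 70.81 g; EDTA disodium salt 0.69 g; ferric ammonium citrate 1.54 g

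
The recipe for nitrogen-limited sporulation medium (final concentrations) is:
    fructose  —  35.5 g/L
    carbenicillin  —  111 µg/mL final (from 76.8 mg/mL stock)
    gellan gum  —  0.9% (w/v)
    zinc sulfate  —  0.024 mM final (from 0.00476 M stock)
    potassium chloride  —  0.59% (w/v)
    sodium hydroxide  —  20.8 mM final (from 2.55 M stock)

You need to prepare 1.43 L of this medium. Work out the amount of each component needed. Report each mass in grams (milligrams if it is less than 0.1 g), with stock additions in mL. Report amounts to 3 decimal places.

Working volume: 1.43 L.
fructose: 35.5 g/L × 1.43 L = 50.765 g
carbenicillin: C1V1 = C2V2 → 111 µg/mL × 1430 mL ÷ 76800 µg/mL = 2.067 mL
gellan gum: 0.9% w/v = 9 g/L → 9 × 1.43 L = 12.870 g
zinc sulfate: C1V1 = C2V2 → 0.024 mM × 1430 mL ÷ 4.76 mM = 7.210 mL
potassium chloride: 0.59 g per 100 mL × 1430 mL ÷ 100 = 8.437 g
sodium hydroxide: C1V1 = C2V2 → 20.8 mM × 1430 mL ÷ 2550 mM = 11.664 mL

fructose 50.765 g; carbenicillin 2.067 mL; gellan gum 12.870 g; zinc sulfate 7.210 mL; potassium chloride 8.437 g; sodium hydroxide 11.664 mL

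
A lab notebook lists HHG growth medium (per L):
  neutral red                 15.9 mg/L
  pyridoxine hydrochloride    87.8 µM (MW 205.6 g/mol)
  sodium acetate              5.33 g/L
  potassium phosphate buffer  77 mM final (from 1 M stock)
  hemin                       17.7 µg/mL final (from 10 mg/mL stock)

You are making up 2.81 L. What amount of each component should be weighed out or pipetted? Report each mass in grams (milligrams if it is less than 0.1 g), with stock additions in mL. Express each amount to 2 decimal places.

neutral red 44.68 mg; pyridoxine hydrochloride 50.73 mg; sodium acetate 14.98 g; potassium phosphate buffer 216.37 mL; hemin 4.97 mL

Scale factor relative to 1 L: 2.81.
neutral red: 15.9 mg/L × 2.81 L = 44.68 mg
pyridoxine hydrochloride: 87.8 µmol/L × 205.6 g/mol × 2.81 L ÷ 1000 = 50.73 mg
sodium acetate: 5.33 g/L × 2.81 L = 14.98 g
potassium phosphate buffer: dilute stock: 77 mM × 2810 mL ÷ 1000 mM = 216.37 mL
hemin: C1V1 = C2V2 → 17.7 µg/mL × 2810 mL ÷ 10000 µg/mL = 4.97 mL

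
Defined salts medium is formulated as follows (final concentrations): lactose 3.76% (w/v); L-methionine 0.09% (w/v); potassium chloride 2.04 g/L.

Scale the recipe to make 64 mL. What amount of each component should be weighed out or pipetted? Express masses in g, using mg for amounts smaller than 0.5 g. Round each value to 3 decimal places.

lactose 2.406 g; L-methionine 57.600 mg; potassium chloride 130.560 mg

Scale factor relative to 1 L: 0.064.
lactose: 3.76 g per 100 mL × 64 mL ÷ 100 = 2.406 g
L-methionine: 0.09 g per 100 mL × 64 mL ÷ 100 = 0.0576 g = 57.600 mg
potassium chloride: 2.04 g/L × 0.064 L = 0.13056 g = 130.560 mg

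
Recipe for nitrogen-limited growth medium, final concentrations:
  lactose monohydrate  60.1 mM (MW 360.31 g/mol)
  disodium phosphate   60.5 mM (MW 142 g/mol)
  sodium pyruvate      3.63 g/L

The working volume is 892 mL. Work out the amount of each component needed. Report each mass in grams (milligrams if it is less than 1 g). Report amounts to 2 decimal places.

lactose monohydrate 19.32 g; disodium phosphate 7.66 g; sodium pyruvate 3.24 g

Working volume: 892 mL = 0.892 L.
lactose monohydrate: 60.1 mmol/L × 360.31 g/mol × 0.892 L ÷ 1000 = 19.32 g
disodium phosphate: 60.5 mmol/L × 142 g/mol × 0.892 L ÷ 1000 = 7.66 g
sodium pyruvate: 3.63 g/L × 0.892 L = 3.24 g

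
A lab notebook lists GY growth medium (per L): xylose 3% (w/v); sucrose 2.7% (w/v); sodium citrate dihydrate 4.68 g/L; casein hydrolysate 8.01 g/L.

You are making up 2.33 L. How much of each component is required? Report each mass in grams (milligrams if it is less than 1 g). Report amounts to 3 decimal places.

Scale factor relative to 1 L: 2.33.
xylose: 3 g per 100 mL × 2330 mL ÷ 100 = 69.900 g
sucrose: 2.7% w/v = 27 g/L → 27 × 2.33 L = 62.910 g
sodium citrate dihydrate: 4.68 g/L × 2.33 L = 10.904 g
casein hydrolysate: 8.01 g/L × 2.33 L = 18.663 g

xylose 69.900 g; sucrose 62.910 g; sodium citrate dihydrate 10.904 g; casein hydrolysate 18.663 g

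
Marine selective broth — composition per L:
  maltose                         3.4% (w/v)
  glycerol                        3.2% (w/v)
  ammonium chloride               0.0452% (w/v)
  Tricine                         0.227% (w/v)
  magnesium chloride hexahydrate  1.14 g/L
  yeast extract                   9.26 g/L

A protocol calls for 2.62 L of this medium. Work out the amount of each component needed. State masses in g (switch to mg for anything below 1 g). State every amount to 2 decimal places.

maltose 89.08 g; glycerol 83.84 g; ammonium chloride 1.18 g; Tricine 5.95 g; magnesium chloride hexahydrate 2.99 g; yeast extract 24.26 g

Scale factor relative to 1 L: 2.62.
maltose: 3.4% w/v = 34 g/L → 34 × 2.62 L = 89.08 g
glycerol: 3.2 g per 100 mL × 2620 mL ÷ 100 = 83.84 g
ammonium chloride: 0.0452% w/v = 0.452 g/L → 0.452 × 2.62 L = 1.18 g
Tricine: 0.227% w/v = 2.27 g/L → 2.27 × 2.62 L = 5.95 g
magnesium chloride hexahydrate: 1.14 g/L × 2.62 L = 2.99 g
yeast extract: 9.26 g/L × 2.62 L = 24.26 g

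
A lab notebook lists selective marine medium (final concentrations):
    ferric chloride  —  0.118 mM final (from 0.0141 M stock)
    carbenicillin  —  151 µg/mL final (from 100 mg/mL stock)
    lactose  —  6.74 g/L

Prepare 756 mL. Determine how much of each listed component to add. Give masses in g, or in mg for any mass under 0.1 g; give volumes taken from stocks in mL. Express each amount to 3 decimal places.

Scale factor relative to 1 L: 0.756.
ferric chloride: C1V1 = C2V2 → 0.118 mM × 756 mL ÷ 14.1 mM = 6.327 mL
carbenicillin: V = C2·V2/C1 = 151 µg/mL × 756 mL ÷ 100000 µg/mL = 1.142 mL
lactose: 6.74 g/L × 0.756 L = 5.095 g

ferric chloride 6.327 mL; carbenicillin 1.142 mL; lactose 5.095 g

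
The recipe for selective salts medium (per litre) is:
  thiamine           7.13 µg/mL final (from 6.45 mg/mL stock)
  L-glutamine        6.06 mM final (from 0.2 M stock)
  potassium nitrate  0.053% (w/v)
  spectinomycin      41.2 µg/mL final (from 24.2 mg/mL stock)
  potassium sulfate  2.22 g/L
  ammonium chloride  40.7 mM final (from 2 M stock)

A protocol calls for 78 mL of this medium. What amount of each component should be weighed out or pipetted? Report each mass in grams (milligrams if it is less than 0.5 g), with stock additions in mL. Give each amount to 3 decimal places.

Working volume: 78 mL = 0.078 L.
thiamine: dilute stock: 7.13 µg/mL × 78 mL ÷ 6450 µg/mL = 0.086 mL
L-glutamine: V = C2·V2/C1 = 6.06 mM × 78 mL ÷ 200 mM = 2.363 mL
potassium nitrate: 0.053% w/v = 0.53 g/L → 0.53 × 0.078 L = 0.04134 g = 41.340 mg
spectinomycin: C1V1 = C2V2 → 41.2 µg/mL × 78 mL ÷ 24200 µg/mL = 0.133 mL
potassium sulfate: 2.22 g/L × 0.078 L = 0.17316 g = 173.160 mg
ammonium chloride: dilute stock: 40.7 mM × 78 mL ÷ 2000 mM = 1.587 mL

thiamine 0.086 mL; L-glutamine 2.363 mL; potassium nitrate 41.340 mg; spectinomycin 0.133 mL; potassium sulfate 173.160 mg; ammonium chloride 1.587 mL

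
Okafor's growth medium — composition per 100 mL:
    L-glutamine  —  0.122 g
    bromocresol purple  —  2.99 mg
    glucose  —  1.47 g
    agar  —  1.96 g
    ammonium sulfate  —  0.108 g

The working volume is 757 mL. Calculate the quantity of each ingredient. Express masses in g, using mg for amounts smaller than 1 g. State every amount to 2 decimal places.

L-glutamine 923.54 mg; bromocresol purple 22.63 mg; glucose 11.13 g; agar 14.84 g; ammonium sulfate 817.56 mg

Scale factor = 757 mL / 100 mL = 7.57.
L-glutamine: 0.122 g × (757 mL / 100 mL) = 0.92354 g = 923.54 mg
bromocresol purple: 2.99 mg × (757 mL / 100 mL) = 22.63 mg
glucose: 1.47 g × (757 mL / 100 mL) = 11.13 g
agar: 1.96 g × (757 mL / 100 mL) = 14.84 g
ammonium sulfate: 0.108 g × (757 mL / 100 mL) = 0.81756 g = 817.56 mg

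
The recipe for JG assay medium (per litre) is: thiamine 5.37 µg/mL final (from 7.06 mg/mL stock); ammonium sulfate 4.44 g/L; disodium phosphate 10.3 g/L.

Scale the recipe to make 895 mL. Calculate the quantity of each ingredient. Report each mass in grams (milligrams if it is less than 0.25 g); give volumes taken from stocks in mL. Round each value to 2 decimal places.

Working volume: 895 mL = 0.895 L.
thiamine: V = C2·V2/C1 = 5.37 µg/mL × 895 mL ÷ 7060 µg/mL = 0.68 mL
ammonium sulfate: 4.44 g/L × 0.895 L = 3.97 g
disodium phosphate: 10.3 g/L × 0.895 L = 9.22 g

thiamine 0.68 mL; ammonium sulfate 3.97 g; disodium phosphate 9.22 g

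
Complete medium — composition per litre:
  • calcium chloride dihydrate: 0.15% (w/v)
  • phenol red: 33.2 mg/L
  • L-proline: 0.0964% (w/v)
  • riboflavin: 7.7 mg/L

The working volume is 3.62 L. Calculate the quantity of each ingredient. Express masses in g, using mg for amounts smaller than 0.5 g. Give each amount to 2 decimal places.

calcium chloride dihydrate 5.43 g; phenol red 120.18 mg; L-proline 3.49 g; riboflavin 27.87 mg

Scale factor relative to 1 L: 3.62.
calcium chloride dihydrate: 0.15 g per 100 mL × 3620 mL ÷ 100 = 5.43 g
phenol red: 33.2 mg/L × 3.62 L = 120.18 mg
L-proline: 0.0964% w/v = 0.964 g/L → 0.964 × 3.62 L = 3.49 g
riboflavin: 7.7 mg/L × 3.62 L = 27.87 mg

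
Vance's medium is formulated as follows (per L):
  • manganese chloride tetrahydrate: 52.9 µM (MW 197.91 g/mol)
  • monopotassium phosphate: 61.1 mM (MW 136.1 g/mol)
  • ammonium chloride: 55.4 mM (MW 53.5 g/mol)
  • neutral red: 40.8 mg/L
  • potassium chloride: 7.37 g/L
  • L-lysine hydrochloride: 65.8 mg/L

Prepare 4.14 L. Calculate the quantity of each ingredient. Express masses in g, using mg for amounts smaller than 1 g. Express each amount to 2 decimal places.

manganese chloride tetrahydrate 43.34 mg; monopotassium phosphate 34.43 g; ammonium chloride 12.27 g; neutral red 168.91 mg; potassium chloride 30.51 g; L-lysine hydrochloride 272.41 mg

Scale factor relative to 1 L: 4.14.
manganese chloride tetrahydrate: 52.9 µmol/L × 197.91 g/mol × 4.14 L ÷ 1000 = 43.34 mg
monopotassium phosphate: 61.1 mmol/L × 136.1 g/mol × 4.14 L ÷ 1000 = 34.43 g
ammonium chloride: 55.4 mmol/L × 53.5 g/mol × 4.14 L ÷ 1000 = 12.27 g
neutral red: 40.8 mg/L × 4.14 L = 168.91 mg
potassium chloride: 7.37 g/L × 4.14 L = 30.51 g
L-lysine hydrochloride: 65.8 mg/L × 4.14 L = 272.41 mg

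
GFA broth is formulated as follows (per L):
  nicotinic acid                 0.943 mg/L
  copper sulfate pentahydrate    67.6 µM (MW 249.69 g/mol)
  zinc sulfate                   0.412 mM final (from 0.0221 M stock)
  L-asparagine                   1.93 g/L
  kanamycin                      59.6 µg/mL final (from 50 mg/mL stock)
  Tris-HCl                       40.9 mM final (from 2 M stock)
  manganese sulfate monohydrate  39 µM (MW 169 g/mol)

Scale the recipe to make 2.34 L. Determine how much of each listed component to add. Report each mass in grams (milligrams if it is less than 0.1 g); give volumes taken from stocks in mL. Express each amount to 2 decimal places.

Working volume: 2.34 L.
nicotinic acid: 0.943 mg/L × 2.34 L = 2.21 mg
copper sulfate pentahydrate: 67.6 µmol/L × 249.69 g/mol × 2.34 L ÷ 1000 = 39.50 mg
zinc sulfate: C1V1 = C2V2 → 0.412 mM × 2340 mL ÷ 22.1 mM = 43.62 mL
L-asparagine: 1.93 g/L × 2.34 L = 4.52 g
kanamycin: C1V1 = C2V2 → 59.6 µg/mL × 2340 mL ÷ 50000 µg/mL = 2.79 mL
Tris-HCl: C1V1 = C2V2 → 40.9 mM × 2340 mL ÷ 2000 mM = 47.85 mL
manganese sulfate monohydrate: 39 µmol/L × 169 g/mol × 2.34 L ÷ 1000 = 15.42 mg

nicotinic acid 2.21 mg; copper sulfate pentahydrate 39.50 mg; zinc sulfate 43.62 mL; L-asparagine 4.52 g; kanamycin 2.79 mL; Tris-HCl 47.85 mL; manganese sulfate monohydrate 15.42 mg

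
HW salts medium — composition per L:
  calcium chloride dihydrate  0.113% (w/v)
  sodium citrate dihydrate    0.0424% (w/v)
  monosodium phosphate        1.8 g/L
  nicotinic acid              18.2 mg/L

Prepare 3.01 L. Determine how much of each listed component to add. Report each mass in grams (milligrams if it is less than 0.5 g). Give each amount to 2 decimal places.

Working volume: 3.01 L.
calcium chloride dihydrate: 0.113 g per 100 mL × 3010 mL ÷ 100 = 3.40 g
sodium citrate dihydrate: 0.0424% w/v = 0.424 g/L → 0.424 × 3.01 L = 1.28 g
monosodium phosphate: 1.8 g/L × 3.01 L = 5.42 g
nicotinic acid: 18.2 mg/L × 3.01 L = 54.78 mg

calcium chloride dihydrate 3.40 g; sodium citrate dihydrate 1.28 g; monosodium phosphate 5.42 g; nicotinic acid 54.78 mg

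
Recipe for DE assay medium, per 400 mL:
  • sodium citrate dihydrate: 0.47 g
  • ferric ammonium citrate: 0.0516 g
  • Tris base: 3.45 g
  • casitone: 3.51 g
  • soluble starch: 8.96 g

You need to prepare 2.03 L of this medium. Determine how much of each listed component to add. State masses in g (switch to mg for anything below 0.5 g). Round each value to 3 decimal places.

sodium citrate dihydrate 2.385 g; ferric ammonium citrate 261.870 mg; Tris base 17.509 g; casitone 17.813 g; soluble starch 45.472 g

Scale factor = 2030 mL / 400 mL = 5.075.
sodium citrate dihydrate: 0.47 g × (2030 mL / 400 mL) = 2.385 g
ferric ammonium citrate: 0.0516 g × (2030 mL / 400 mL) = 0.26187 g = 261.870 mg
Tris base: 3.45 g × (2030 mL / 400 mL) = 17.509 g
casitone: 3.51 g × (2030 mL / 400 mL) = 17.813 g
soluble starch: 8.96 g × (2030 mL / 400 mL) = 45.472 g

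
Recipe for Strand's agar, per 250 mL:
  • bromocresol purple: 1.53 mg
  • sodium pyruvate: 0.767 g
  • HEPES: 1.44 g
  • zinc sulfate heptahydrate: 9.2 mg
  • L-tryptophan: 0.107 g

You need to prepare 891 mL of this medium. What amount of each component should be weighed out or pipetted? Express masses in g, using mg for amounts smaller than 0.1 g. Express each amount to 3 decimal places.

Ratio of target to recipe volume: 891 / 250 = 3.564.
bromocresol purple: 1.53 mg × (891 mL / 250 mL) = 5.453 mg
sodium pyruvate: 0.767 g × (891 mL / 250 mL) = 2.734 g
HEPES: 1.44 g × (891 mL / 250 mL) = 5.132 g
zinc sulfate heptahydrate: 9.2 mg × (891 mL / 250 mL) = 32.789 mg
L-tryptophan: 0.107 g × (891 mL / 250 mL) = 0.381 g

bromocresol purple 5.453 mg; sodium pyruvate 2.734 g; HEPES 5.132 g; zinc sulfate heptahydrate 32.789 mg; L-tryptophan 0.381 g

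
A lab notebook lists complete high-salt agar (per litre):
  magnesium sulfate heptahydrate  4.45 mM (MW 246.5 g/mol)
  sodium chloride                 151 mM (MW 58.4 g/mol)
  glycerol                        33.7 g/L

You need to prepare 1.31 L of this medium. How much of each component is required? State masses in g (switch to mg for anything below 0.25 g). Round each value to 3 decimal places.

magnesium sulfate heptahydrate 1.437 g; sodium chloride 11.552 g; glycerol 44.147 g

Working volume: 1.31 L.
magnesium sulfate heptahydrate: 4.45 mmol/L × 246.5 g/mol × 1.31 L ÷ 1000 = 1.437 g
sodium chloride: 151 mmol/L × 58.4 g/mol × 1.31 L ÷ 1000 = 11.552 g
glycerol: 33.7 g/L × 1.31 L = 44.147 g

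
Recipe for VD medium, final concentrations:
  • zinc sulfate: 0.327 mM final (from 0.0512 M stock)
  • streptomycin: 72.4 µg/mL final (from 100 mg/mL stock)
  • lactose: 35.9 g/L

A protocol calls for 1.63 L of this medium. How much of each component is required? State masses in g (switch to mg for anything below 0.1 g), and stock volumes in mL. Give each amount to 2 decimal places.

zinc sulfate 10.41 mL; streptomycin 1.18 mL; lactose 58.52 g

Scale factor relative to 1 L: 1.63.
zinc sulfate: C1V1 = C2V2 → 0.327 mM × 1630 mL ÷ 51.2 mM = 10.41 mL
streptomycin: C1V1 = C2V2 → 72.4 µg/mL × 1630 mL ÷ 100000 µg/mL = 1.18 mL
lactose: 35.9 g/L × 1.63 L = 58.52 g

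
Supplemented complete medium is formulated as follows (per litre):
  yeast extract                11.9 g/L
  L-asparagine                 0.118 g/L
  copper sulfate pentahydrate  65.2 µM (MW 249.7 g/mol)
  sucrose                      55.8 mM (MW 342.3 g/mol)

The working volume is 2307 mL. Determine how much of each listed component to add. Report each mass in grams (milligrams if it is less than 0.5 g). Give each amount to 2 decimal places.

yeast extract 27.45 g; L-asparagine 272.23 mg; copper sulfate pentahydrate 37.56 mg; sucrose 44.06 g

Target volume = 2307 mL = 2.307 L.
yeast extract: 11.9 g/L × 2.307 L = 27.45 g
L-asparagine: 0.118 g/L × 2.307 L = 0.272226 g = 272.23 mg
copper sulfate pentahydrate: 65.2 µmol/L × 249.7 g/mol × 2.307 L ÷ 1000 = 37.56 mg
sucrose: 55.8 mmol/L × 342.3 g/mol × 2.307 L ÷ 1000 = 44.06 g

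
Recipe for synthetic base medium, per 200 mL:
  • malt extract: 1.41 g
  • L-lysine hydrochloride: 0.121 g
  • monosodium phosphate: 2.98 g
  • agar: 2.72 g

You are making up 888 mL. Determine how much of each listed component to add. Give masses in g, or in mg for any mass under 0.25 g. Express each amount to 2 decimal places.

malt extract 6.26 g; L-lysine hydrochloride 0.54 g; monosodium phosphate 13.23 g; agar 12.08 g

Ratio of target to recipe volume: 888 / 200 = 4.44.
malt extract: 1.41 g × (888 mL / 200 mL) = 6.26 g
L-lysine hydrochloride: 0.121 g × (888 mL / 200 mL) = 0.54 g
monosodium phosphate: 2.98 g × (888 mL / 200 mL) = 13.23 g
agar: 2.72 g × (888 mL / 200 mL) = 12.08 g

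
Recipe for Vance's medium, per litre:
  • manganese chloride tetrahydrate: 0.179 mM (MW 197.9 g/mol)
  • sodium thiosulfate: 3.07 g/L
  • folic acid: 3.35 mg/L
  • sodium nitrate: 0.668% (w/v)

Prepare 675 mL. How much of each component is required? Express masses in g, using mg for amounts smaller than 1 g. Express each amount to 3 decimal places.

manganese chloride tetrahydrate 23.911 mg; sodium thiosulfate 2.072 g; folic acid 2.261 mg; sodium nitrate 4.509 g

Working volume: 675 mL = 0.675 L.
manganese chloride tetrahydrate: 0.179 mmol/L × 197.9 mg/mmol × 0.675 L = 23.911 mg
sodium thiosulfate: 3.07 g/L × 0.675 L = 2.072 g
folic acid: 3.35 mg/L × 0.675 L = 2.261 mg
sodium nitrate: 0.668 g per 100 mL × 675 mL ÷ 100 = 4.509 g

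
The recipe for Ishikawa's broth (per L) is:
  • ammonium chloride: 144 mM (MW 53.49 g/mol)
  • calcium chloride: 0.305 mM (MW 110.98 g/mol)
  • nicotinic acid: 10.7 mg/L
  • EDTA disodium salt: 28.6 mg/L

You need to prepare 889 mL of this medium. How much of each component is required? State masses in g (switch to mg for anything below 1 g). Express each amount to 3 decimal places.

Working volume: 889 mL = 0.889 L.
ammonium chloride: 144 mmol/L × 53.49 g/mol × 0.889 L ÷ 1000 = 6.848 g
calcium chloride: 0.305 mmol/L × 110.98 mg/mmol × 0.889 L = 30.092 mg
nicotinic acid: 10.7 mg/L × 0.889 L = 9.512 mg
EDTA disodium salt: 28.6 mg/L × 0.889 L = 25.425 mg

ammonium chloride 6.848 g; calcium chloride 30.092 mg; nicotinic acid 9.512 mg; EDTA disodium salt 25.425 mg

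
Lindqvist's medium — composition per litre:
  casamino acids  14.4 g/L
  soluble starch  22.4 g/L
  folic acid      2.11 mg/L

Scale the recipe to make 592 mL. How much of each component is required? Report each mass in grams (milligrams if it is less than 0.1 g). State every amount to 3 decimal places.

casamino acids 8.525 g; soluble starch 13.261 g; folic acid 1.249 mg

Working volume: 592 mL = 0.592 L.
casamino acids: 14.4 g/L × 0.592 L = 8.525 g
soluble starch: 22.4 g/L × 0.592 L = 13.261 g
folic acid: 2.11 mg/L × 0.592 L = 1.249 mg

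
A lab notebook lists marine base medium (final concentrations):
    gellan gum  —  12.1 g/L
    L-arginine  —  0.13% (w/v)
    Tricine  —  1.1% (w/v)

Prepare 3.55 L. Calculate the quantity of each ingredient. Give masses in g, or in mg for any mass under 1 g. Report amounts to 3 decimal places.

gellan gum 42.955 g; L-arginine 4.615 g; Tricine 39.050 g

Working volume: 3.55 L.
gellan gum: 12.1 g/L × 3.55 L = 42.955 g
L-arginine: 0.13 g per 100 mL × 3550 mL ÷ 100 = 4.615 g
Tricine: 1.1 g per 100 mL × 3550 mL ÷ 100 = 39.050 g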